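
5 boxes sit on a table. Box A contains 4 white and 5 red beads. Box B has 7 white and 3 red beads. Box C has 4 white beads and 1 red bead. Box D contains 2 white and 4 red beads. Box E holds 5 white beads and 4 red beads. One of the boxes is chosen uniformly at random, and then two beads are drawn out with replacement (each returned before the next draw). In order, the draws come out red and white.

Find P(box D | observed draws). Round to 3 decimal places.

0.205

Compute the likelihood of the observed sequence for each case: P(data | box A) = (5/9)(4/9) = 0.24691; P(data | box B) = (3/10)(7/10) = 0.21; P(data | box C) = (1/5)(4/5) = 0.16; P(data | box D) = (4/6)(2/6) = 0.22222; P(data | box E) = (4/9)(5/9) = 0.24691.
The prior-weighted likelihoods are 1/5 · 0.24691 = 0.049383, 1/5 · 0.21 = 0.042, 1/5 · 0.16 = 0.032, 1/5 · 0.22222 = 0.044444, 1/5 · 0.24691 = 0.049383; summing to 0.21721.
Hence P(box D | data) = (0.044444) / (0.21721) = 0.20462.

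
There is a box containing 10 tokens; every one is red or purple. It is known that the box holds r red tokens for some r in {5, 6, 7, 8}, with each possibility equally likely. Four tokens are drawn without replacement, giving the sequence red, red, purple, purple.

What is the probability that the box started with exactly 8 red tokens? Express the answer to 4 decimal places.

For each hypothesis, P(data | H) works out to: P(data | r = 5) = (5/10)(4/9)(5/8)(4/7) = 0.079365; P(data | r = 6) = (6/10)(5/9)(4/8)(3/7) = 0.071429; P(data | r = 7) = (7/10)(6/9)(3/8)(2/7) = 0.05; P(data | r = 8) = (8/10)(7/9)(2/8)(1/7) = 0.022222.
Multiplying each by its prior: 1/4 · 0.079365 = 0.019841, 1/4 · 0.071429 = 0.017857, 1/4 · 0.05 = 0.0125, 1/4 · 0.022222 = 0.0055556; these sum to 0.055754.
So P(r = 8 | data) = (0.0055556) / (0.055754) = 0.099644.

0.0996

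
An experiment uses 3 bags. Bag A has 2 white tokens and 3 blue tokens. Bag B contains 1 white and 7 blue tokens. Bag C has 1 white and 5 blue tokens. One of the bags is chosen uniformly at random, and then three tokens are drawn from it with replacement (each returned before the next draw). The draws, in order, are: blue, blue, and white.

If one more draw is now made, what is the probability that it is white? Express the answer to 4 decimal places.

0.2500

For each hypothesis, P(data | H) works out to: P(data | bag A) = (3/5)(3/5)(2/5) = 0.144; P(data | bag B) = (7/8)(7/8)(1/8) = 0.095703; P(data | bag C) = (5/6)(5/6)(1/6) = 0.11574.
Multiplying each by its prior: 1/3 · 0.144 = 0.048, 1/3 · 0.095703 = 0.031901, 1/3 · 0.11574 = 0.03858; with total 0.11848.
The posterior is then P(bag A | data) = 0.40513, P(bag B | data) = 0.26925, P(bag C | data) = 0.32562.
The predictive probability is P(white next | data) = (2/5)(0.40513) + (1/8)(0.26925) + (1/6)(0.32562) = 0.24998.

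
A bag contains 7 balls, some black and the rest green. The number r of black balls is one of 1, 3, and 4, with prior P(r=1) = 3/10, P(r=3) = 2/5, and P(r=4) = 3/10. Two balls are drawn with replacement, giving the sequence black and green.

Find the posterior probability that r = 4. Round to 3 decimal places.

0.353

For each hypothesis, P(data | H) works out to: P(data | r = 1) = (1/7)(6/7) = 6/49; P(data | r = 3) = (3/7)(4/7) = 12/49; P(data | r = 4) = (4/7)(3/7) = 12/49.
Weighting by the prior gives 3/10 · 6/49 = 9/245, 2/5 · 12/49 = 24/245, 3/10 · 12/49 = 18/245; summing to 51/245.
So P(r = 4 | data) = (18/245) / (51/245) = 6/17.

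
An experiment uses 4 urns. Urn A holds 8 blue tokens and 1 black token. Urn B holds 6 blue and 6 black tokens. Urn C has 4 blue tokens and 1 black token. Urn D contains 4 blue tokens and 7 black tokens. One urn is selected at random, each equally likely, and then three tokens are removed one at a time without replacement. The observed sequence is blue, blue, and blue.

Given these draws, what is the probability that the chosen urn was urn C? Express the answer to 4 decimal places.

For each hypothesis, P(data | H) works out to: P(data | urn A) = (8/9)(7/8)(6/7) = 2/3; P(data | urn B) = (6/12)(5/11)(4/10) = 1/11; P(data | urn C) = (4/5)(3/4)(2/3) = 2/5; P(data | urn D) = (4/11)(3/10)(2/9) = 4/165.
Multiplying each by its prior: 1/4 · 2/3 = 1/6, 1/4 · 1/11 = 1/44, 1/4 · 2/5 = 1/10, 1/4 · 4/165 = 1/165; with total 13/44.
By Bayes' rule, P(urn C | data) = (1/10) / (13/44) = 22/65.

0.3385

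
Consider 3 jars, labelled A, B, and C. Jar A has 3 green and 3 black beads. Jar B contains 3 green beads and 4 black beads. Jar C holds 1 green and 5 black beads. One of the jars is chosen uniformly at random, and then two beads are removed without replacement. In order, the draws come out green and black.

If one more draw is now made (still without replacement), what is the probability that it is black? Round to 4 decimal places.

0.6487

For each hypothesis, P(data | H) works out to: P(data | jar A) = (3/6)(3/5) = 3/10; P(data | jar B) = (3/7)(4/6) = 2/7; P(data | jar C) = (1/6)(5/5) = 1/6.
The prior-weighted likelihoods are 1/3 · 3/10 = 1/10, 1/3 · 2/7 = 2/21, 1/3 · 1/6 = 1/18; these sum to 79/315.
Normalising, the posterior is P(jar A | data) = 63/158, P(jar B | data) = 30/79, P(jar C | data) = 35/158.
So P(black next | data) = Σ P(black next | H) P(H | data) = (1/2)(63/158) + (3/5)(30/79) + (1)(35/158) = 205/316.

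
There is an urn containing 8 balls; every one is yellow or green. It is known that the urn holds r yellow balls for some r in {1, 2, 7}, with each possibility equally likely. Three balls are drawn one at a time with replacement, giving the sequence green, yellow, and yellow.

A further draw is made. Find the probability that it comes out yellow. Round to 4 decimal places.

Under each hypothesis, the probability of the observed sequence is: P(data | r = 1) = (7/8)(1/8)(1/8) = 0.013672; P(data | r = 2) = (6/8)(2/8)(2/8) = 0.046875; P(data | r = 7) = (1/8)(7/8)(7/8) = 0.095703.
Weighting by the prior gives 1/3 · 0.013672 = 0.0045573, 1/3 · 0.046875 = 0.015625, 1/3 · 0.095703 = 0.031901; these sum to 0.052083.
Normalising, the posterior is P(r = 1 | data) = 0.0875, P(r = 2 | data) = 0.3, P(r = 7 | data) = 0.6125.
The predictive probability is P(yellow next | data) = (1/8)(0.0875) + (1/4)(0.3) + (7/8)(0.6125) = 0.62187.

0.6219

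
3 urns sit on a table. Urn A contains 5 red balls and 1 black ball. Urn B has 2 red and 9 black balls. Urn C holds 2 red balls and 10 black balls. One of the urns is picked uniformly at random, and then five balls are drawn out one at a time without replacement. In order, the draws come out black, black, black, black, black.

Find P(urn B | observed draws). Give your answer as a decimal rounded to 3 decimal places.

0.462

The likelihood of the observed sequence under each hypothesis: P(data | urn A) = (1/6)(0/5) = 0; P(data | urn B) = (9/11)(8/10)(7/9)(6/8)(5/7) = 3/11; P(data | urn C) = (10/12)(9/11)(8/10)(7/9)(6/8) = 7/22.
Weighting by the prior gives 1/3 · 0 = 0, 1/3 · 3/11 = 1/11, 1/3 · 7/22 = 7/66; these sum to 13/66.
By Bayes' rule, P(urn B | data) = (1/11) / (13/66) = 6/13.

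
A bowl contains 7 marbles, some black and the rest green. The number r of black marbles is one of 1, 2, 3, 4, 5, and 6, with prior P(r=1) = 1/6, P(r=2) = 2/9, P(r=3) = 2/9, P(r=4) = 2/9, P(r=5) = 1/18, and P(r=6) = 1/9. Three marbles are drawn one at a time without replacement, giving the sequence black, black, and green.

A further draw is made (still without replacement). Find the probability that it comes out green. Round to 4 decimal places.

The likelihood of the observed sequence under each hypothesis: P(data | r = 1) = (1/7)(0/6) = 0; P(data | r = 2) = (2/7)(1/6)(5/5) = 1/21; P(data | r = 3) = (3/7)(2/6)(4/5) = 4/35; P(data | r = 4) = (4/7)(3/6)(3/5) = 6/35; P(data | r = 5) = (5/7)(4/6)(2/5) = 4/21; P(data | r = 6) = (6/7)(5/6)(1/5) = 1/7.
The prior-weighted likelihoods are 1/6 · 0 = 0, 2/9 · 1/21 = 2/189, 2/9 · 4/35 = 8/315, 2/9 · 6/35 = 4/105, 1/18 · 4/21 = 2/189, 1/9 · 1/7 = 1/63; with total 19/189.
Normalising, the posterior is P(r = 1 | data) = 0, P(r = 2 | data) = 2/19, P(r = 3 | data) = 24/95, P(r = 4 | data) = 36/95, P(r = 5 | data) = 2/19, P(r = 6 | data) = 3/19.
Averaging over the posterior, P(green next | data) = (1)(2/19) + (3/4)(24/95) + (1/2)(36/95) + (1/4)(2/19) + (0)(3/19) = 97/190.

0.5105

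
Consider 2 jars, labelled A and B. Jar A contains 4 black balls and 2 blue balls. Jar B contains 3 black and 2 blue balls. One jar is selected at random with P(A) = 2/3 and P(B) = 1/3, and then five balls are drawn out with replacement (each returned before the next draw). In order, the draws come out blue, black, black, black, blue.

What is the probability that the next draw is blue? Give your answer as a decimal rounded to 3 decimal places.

The likelihood of the observed sequence under each hypothesis: P(data | jar A) = (2/6)(4/6)(4/6)(4/6)(2/6) = 0.032922; P(data | jar B) = (2/5)(3/5)(3/5)(3/5)(2/5) = 0.03456.
Weighting by the prior gives 2/3 · 0.032922 = 0.021948, 1/3 · 0.03456 = 0.01152; with total 0.033468.
Dividing through by the total gives posterior P(jar A | data) = 0.65579, P(jar B | data) = 0.34421.
Averaging over the posterior, P(blue next | data) = (1/3)(0.65579) + (2/5)(0.34421) = 0.35628.

0.356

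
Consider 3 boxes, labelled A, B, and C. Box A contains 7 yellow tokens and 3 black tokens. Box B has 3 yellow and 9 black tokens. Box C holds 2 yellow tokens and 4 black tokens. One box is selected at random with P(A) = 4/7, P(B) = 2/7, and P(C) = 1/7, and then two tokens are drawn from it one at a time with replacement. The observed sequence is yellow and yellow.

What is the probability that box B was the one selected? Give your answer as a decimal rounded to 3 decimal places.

0.057

For each hypothesis, P(data | H) works out to: P(data | box A) = (7/10)(7/10) = 0.49; P(data | box B) = (3/12)(3/12) = 0.0625; P(data | box C) = (2/6)(2/6) = 0.11111.
Multiplying each by its prior: 4/7 · 0.49 = 0.28, 2/7 · 0.0625 = 0.017857, 1/7 · 0.11111 = 0.015873; these sum to 0.31373.
So P(box B | data) = (0.017857) / (0.31373) = 0.056919.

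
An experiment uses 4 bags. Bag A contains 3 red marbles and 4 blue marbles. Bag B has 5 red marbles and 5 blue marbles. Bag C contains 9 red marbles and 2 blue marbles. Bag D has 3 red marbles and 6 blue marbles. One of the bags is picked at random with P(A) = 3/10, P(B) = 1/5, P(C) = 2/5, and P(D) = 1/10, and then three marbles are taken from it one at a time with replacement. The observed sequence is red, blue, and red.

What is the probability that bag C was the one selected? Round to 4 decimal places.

The likelihood of the observed sequence under each hypothesis: P(data | bag A) = (3/7)(4/7)(3/7) = 0.10496; P(data | bag B) = (5/10)(5/10)(5/10) = 0.125; P(data | bag C) = (9/11)(2/11)(9/11) = 0.12171; P(data | bag D) = (3/9)(6/9)(3/9) = 0.074074.
Weighting by the prior gives 3/10 · 0.10496 = 0.031487, 1/5 · 0.125 = 0.025, 2/5 · 0.12171 = 0.048685, 1/10 · 0.074074 = 0.0074074; summing to 0.11258.
By Bayes' rule, P(bag C | data) = (0.048685) / (0.11258) = 0.43245.

0.4325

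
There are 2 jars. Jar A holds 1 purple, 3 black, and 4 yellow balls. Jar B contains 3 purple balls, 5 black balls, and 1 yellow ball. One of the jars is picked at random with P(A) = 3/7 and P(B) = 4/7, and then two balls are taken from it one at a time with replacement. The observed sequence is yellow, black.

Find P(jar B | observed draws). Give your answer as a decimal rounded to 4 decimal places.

The likelihood of the observed sequence under each hypothesis: P(data | jar A) = (4/8)(3/8) = 0.1875; P(data | jar B) = (1/9)(5/9) = 0.061728.
Multiplying each by its prior: 3/7 · 0.1875 = 0.080357, 4/7 · 0.061728 = 0.035273; these sum to 0.11563.
Therefore the posterior P(jar B | data) = (0.035273) / (0.11563) = 0.30505.

0.3051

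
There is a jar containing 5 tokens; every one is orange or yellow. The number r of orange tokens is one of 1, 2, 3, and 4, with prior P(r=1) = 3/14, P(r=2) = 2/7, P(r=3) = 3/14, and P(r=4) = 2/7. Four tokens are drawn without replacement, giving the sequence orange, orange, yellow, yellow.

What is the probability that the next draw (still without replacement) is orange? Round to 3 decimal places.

0.429

For each hypothesis, P(data | H) works out to: P(data | r = 1) = (1/5)(0/4) = 0; P(data | r = 2) = (2/5)(1/4)(3/3)(2/2) = 1/10; P(data | r = 3) = (3/5)(2/4)(2/3)(1/2) = 1/10; P(data | r = 4) = (4/5)(3/4)(1/3)(0/2) = 0.
Weighting by the prior gives 3/14 · 0 = 0, 2/7 · 1/10 = 1/35, 3/14 · 1/10 = 3/140, 2/7 · 0 = 0; summing to 1/20.
The posterior is then P(r = 1 | data) = 0, P(r = 2 | data) = 4/7, P(r = 3 | data) = 3/7, P(r = 4 | data) = 0.
So P(orange next | data) = Σ P(orange next | H) P(H | data) = (0)(4/7) + (1)(3/7) = 3/7.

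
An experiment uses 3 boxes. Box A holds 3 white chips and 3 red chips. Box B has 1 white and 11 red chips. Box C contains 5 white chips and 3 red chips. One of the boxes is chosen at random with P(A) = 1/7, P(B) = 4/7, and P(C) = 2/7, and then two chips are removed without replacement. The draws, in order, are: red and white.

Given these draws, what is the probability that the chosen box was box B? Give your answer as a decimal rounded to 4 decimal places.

Under each hypothesis, the probability of the observed sequence is: P(data | box A) = (3/6)(3/5) = 0.3; P(data | box B) = (11/12)(1/11) = 0.083333; P(data | box C) = (3/8)(5/7) = 0.26786.
The prior-weighted likelihoods are 1/7 · 0.3 = 0.042857, 4/7 · 0.083333 = 0.047619, 2/7 · 0.26786 = 0.076531; with total 0.16701.
So P(box B | data) = (0.047619) / (0.16701) = 0.28513.

0.2851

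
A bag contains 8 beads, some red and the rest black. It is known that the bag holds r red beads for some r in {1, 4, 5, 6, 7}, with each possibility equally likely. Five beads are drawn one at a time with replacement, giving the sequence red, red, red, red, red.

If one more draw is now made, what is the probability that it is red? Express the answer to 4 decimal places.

Compute the likelihood of the observed sequence for each case: P(data | r = 1) = (1/8)(1/8)(1/8)(1/8)(1/8) = 3.0518e-05; P(data | r = 4) = (4/8)(4/8)(4/8)(4/8)(4/8) = 0.03125; P(data | r = 5) = (5/8)(5/8)(5/8)(5/8)(5/8) = 0.095367; P(data | r = 6) = (6/8)(6/8)(6/8)(6/8)(6/8) = 0.2373; P(data | r = 7) = (7/8)(7/8)(7/8)(7/8)(7/8) = 0.51291.
The prior-weighted likelihoods are 1/5 · 3.0518e-05 = 6.1035e-06, 1/5 · 0.03125 = 0.00625, 1/5 · 0.095367 = 0.019073, 1/5 · 0.2373 = 0.047461, 1/5 · 0.51291 = 0.10258; these sum to 0.17537.
Normalising, the posterior is P(r = 1 | data) = 3.4803e-05, P(r = 4 | data) = 0.035638, P(r = 5 | data) = 0.10876, P(r = 6 | data) = 0.27063, P(r = 7 | data) = 0.58494.
Averaging over the posterior, P(red next | data) = (1/8)(3.4803e-05) + (1/2)(0.035638) + (5/8)(0.10876) + (3/4)(0.27063) + (7/8)(0.58494) = 0.80059.

0.8006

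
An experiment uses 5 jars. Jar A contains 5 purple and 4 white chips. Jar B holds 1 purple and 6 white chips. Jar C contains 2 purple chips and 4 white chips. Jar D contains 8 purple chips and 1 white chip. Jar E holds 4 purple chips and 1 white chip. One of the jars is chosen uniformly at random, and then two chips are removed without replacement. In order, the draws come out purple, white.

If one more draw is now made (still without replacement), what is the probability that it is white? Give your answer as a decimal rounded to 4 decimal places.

0.4626

Compute the likelihood of the observed sequence for each case: P(data | jar A) = (5/9)(4/8) = 0.27778; P(data | jar B) = (1/7)(6/6) = 0.14286; P(data | jar C) = (2/6)(4/5) = 0.26667; P(data | jar D) = (8/9)(1/8) = 0.11111; P(data | jar E) = (4/5)(1/4) = 0.2.
Weighting by the prior gives 1/5 · 0.27778 = 0.055556, 1/5 · 0.14286 = 0.028571, 1/5 · 0.26667 = 0.053333, 1/5 · 0.11111 = 0.022222, 1/5 · 0.2 = 0.04; summing to 0.19968.
Dividing through by the total gives posterior P(jar A | data) = 0.27822, P(jar B | data) = 0.14308, P(jar C | data) = 0.26709, P(jar D | data) = 0.11129, P(jar E | data) = 0.20032.
So P(white next | data) = Σ P(white next | H) P(H | data) = (3/7)(0.27822) + (1)(0.14308) + (3/4)(0.26709) + (0)(0.11129) + (0)(0.20032) = 0.46264.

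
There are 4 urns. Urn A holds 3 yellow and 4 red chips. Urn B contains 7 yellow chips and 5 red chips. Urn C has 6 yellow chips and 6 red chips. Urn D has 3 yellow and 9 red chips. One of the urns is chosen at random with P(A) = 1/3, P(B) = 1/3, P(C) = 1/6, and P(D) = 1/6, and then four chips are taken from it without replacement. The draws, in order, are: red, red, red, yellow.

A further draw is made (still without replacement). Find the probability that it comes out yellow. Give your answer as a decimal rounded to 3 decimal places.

Compute the likelihood of the observed sequence for each case: P(data | urn A) = (4/7)(3/6)(2/5)(3/4) = 0.085714; P(data | urn B) = (5/12)(4/11)(3/10)(7/9) = 0.035354; P(data | urn C) = (6/12)(5/11)(4/10)(6/9) = 0.060606; P(data | urn D) = (9/12)(8/11)(7/10)(3/9) = 0.12727.
Weighting by the prior gives 1/3 · 0.085714 = 0.028571, 1/3 · 0.035354 = 0.011785, 1/6 · 0.060606 = 0.010101, 1/6 · 0.12727 = 0.021212; summing to 0.071669.
Normalising, the posterior is P(urn A | data) = 0.39866, P(urn B | data) = 0.16443, P(urn C | data) = 0.14094, P(urn D | data) = 0.29597.
So P(yellow next | data) = Σ P(yellow next | H) P(H | data) = (2/3)(0.39866) + (3/4)(0.16443) + (5/8)(0.14094) + (1/4)(0.29597) = 0.55117.

0.551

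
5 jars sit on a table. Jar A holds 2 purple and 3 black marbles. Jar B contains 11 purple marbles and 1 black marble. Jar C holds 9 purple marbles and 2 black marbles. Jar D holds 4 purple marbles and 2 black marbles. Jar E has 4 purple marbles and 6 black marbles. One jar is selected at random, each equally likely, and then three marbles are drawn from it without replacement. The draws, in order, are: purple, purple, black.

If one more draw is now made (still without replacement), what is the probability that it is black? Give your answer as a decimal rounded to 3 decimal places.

0.408

Compute the likelihood of the observed sequence for each case: P(data | jar A) = (2/5)(1/4)(3/3) = 1/10; P(data | jar B) = (11/12)(10/11)(1/10) = 1/12; P(data | jar C) = (9/11)(8/10)(2/9) = 8/55; P(data | jar D) = (4/6)(3/5)(2/4) = 1/5; P(data | jar E) = (4/10)(3/9)(6/8) = 1/10.
Multiplying each by its prior: 1/5 · 1/10 = 1/50, 1/5 · 1/12 = 1/60, 1/5 · 8/55 = 8/275, 1/5 · 1/5 = 1/25, 1/5 · 1/10 = 1/50; summing to 83/660.
The posterior is then P(jar A | data) = 0.15904, P(jar B | data) = 0.13253, P(jar C | data) = 0.23133, P(jar D | data) = 0.31807, P(jar E | data) = 0.15904.
So P(black next | data) = Σ P(black next | H) P(H | data) = (1)(0.15904) + (0)(0.13253) + (1/8)(0.23133) + (1/3)(0.31807) + (5/7)(0.15904) = 0.40757.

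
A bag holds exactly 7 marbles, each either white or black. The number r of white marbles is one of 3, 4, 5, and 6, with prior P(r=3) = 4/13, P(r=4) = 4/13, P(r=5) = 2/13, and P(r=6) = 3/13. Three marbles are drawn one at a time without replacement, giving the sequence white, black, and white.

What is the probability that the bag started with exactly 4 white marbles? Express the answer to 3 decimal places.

0.351

Under each hypothesis, the probability of the observed sequence is: P(data | r = 3) = (3/7)(4/6)(2/5) = 4/35; P(data | r = 4) = (4/7)(3/6)(3/5) = 6/35; P(data | r = 5) = (5/7)(2/6)(4/5) = 4/21; P(data | r = 6) = (6/7)(1/6)(5/5) = 1/7.
Weighting by the prior gives 4/13 · 4/35 = 16/455, 4/13 · 6/35 = 24/455, 2/13 · 4/21 = 8/273, 3/13 · 1/7 = 3/91; summing to 41/273.
So P(r = 4 | data) = (24/455) / (41/273) = 72/205.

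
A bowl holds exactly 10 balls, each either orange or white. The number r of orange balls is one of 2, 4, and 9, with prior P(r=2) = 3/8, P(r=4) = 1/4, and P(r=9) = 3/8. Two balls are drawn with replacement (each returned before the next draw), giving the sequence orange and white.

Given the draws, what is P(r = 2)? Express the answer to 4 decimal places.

0.3902

Compute the likelihood of the observed sequence for each case: P(data | r = 2) = (2/10)(8/10) = 4/25; P(data | r = 4) = (4/10)(6/10) = 6/25; P(data | r = 9) = (9/10)(1/10) = 9/100.
Weighting by the prior gives 3/8 · 4/25 = 3/50, 1/4 · 6/25 = 3/50, 3/8 · 9/100 = 27/800; summing to 123/800.
Therefore the posterior P(r = 2 | data) = (3/50) / (123/800) = 16/41.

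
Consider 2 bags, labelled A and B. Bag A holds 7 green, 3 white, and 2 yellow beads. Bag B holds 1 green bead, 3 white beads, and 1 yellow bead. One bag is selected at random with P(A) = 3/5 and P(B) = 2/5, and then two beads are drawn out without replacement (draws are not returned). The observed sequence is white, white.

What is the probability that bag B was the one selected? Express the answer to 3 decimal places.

0.815

Under each hypothesis, the probability of the observed sequence is: P(data | bag A) = (3/12)(2/11) = 1/22; P(data | bag B) = (3/5)(2/4) = 3/10.
The prior-weighted likelihoods are 3/5 · 1/22 = 3/110, 2/5 · 3/10 = 3/25; these sum to 81/550.
By Bayes' rule, P(bag B | data) = (3/25) / (81/550) = 22/27.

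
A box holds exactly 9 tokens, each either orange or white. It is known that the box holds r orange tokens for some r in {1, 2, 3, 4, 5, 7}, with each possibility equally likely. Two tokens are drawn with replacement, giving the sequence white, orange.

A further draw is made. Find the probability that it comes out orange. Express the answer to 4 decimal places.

Under each hypothesis, the probability of the observed sequence is: P(data | r = 1) = (8/9)(1/9) = 8/81; P(data | r = 2) = (7/9)(2/9) = 14/81; P(data | r = 3) = (6/9)(3/9) = 2/9; P(data | r = 4) = (5/9)(4/9) = 20/81; P(data | r = 5) = (4/9)(5/9) = 20/81; P(data | r = 7) = (2/9)(7/9) = 14/81.
Multiplying each by its prior: 1/6 · 8/81 = 4/243, 1/6 · 14/81 = 7/243, 1/6 · 2/9 = 1/27, 1/6 · 20/81 = 10/243, 1/6 · 20/81 = 10/243, 1/6 · 14/81 = 7/243; these sum to 47/243.
Normalising, the posterior is P(r = 1 | data) = 4/47, P(r = 2 | data) = 7/47, P(r = 3 | data) = 9/47, P(r = 4 | data) = 10/47, P(r = 5 | data) = 10/47, P(r = 7 | data) = 7/47.
Averaging over the posterior, P(orange next | data) = (1/9)(4/47) + (2/9)(7/47) + (1/3)(9/47) + (4/9)(10/47) + (5/9)(10/47) + (7/9)(7/47) = 184/423.

0.4350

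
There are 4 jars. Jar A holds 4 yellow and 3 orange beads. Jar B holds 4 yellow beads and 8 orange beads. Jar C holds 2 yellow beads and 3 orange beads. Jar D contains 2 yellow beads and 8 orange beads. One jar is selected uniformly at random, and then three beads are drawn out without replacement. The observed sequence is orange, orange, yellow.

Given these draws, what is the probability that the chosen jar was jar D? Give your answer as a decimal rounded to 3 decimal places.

0.243

Compute the likelihood of the observed sequence for each case: P(data | jar A) = (3/7)(2/6)(4/5) = 0.11429; P(data | jar B) = (8/12)(7/11)(4/10) = 0.1697; P(data | jar C) = (3/5)(2/4)(2/3) = 0.2; P(data | jar D) = (8/10)(7/9)(2/8) = 0.15556.
Multiplying each by its prior: 1/4 · 0.11429 = 0.028571, 1/4 · 0.1697 = 0.042424, 1/4 · 0.2 = 0.05, 1/4 · 0.15556 = 0.038889; summing to 0.15988.
Hence P(jar D | data) = (0.038889) / (0.15988) = 0.24323.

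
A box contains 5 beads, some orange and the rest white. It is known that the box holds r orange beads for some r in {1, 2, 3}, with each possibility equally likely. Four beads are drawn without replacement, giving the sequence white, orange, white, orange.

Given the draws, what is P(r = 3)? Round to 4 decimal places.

The likelihood of the observed sequence under each hypothesis: P(data | r = 1) = (4/5)(1/4)(3/3)(0/2) = 0; P(data | r = 2) = (3/5)(2/4)(2/3)(1/2) = 1/10; P(data | r = 3) = (2/5)(3/4)(1/3)(2/2) = 1/10.
Multiplying each by its prior: 1/3 · 0 = 0, 1/3 · 1/10 = 1/30, 1/3 · 1/10 = 1/30; with total 1/15.
So P(r = 3 | data) = (1/30) / (1/15) = 1/2.

0.5000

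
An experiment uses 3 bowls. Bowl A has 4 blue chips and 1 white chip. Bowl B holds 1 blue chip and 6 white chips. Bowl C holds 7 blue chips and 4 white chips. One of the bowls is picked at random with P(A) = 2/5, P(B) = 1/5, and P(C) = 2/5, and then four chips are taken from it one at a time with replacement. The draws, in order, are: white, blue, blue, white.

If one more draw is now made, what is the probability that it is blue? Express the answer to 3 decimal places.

For each hypothesis, P(data | H) works out to: P(data | bowl A) = (1/5)(4/5)(4/5)(1/5) = 0.0256; P(data | bowl B) = (6/7)(1/7)(1/7)(6/7) = 0.014994; P(data | bowl C) = (4/11)(7/11)(7/11)(4/11) = 0.053548.
Multiplying each by its prior: 2/5 · 0.0256 = 0.01024, 1/5 · 0.014994 = 0.0029988, 2/5 · 0.053548 = 0.021419; these sum to 0.034658.
Dividing through by the total gives posterior P(bowl A | data) = 0.29546, P(bowl B | data) = 0.086524, P(bowl C | data) = 0.61802.
Averaging over the posterior, P(blue next | data) = (4/5)(0.29546) + (1/7)(0.086524) + (7/11)(0.61802) = 0.64201.

0.642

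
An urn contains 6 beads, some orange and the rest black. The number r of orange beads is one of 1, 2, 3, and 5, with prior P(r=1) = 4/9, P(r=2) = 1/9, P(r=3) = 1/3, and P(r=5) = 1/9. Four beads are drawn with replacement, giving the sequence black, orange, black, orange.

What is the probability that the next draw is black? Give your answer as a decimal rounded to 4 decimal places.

The likelihood of the observed sequence under each hypothesis: P(data | r = 1) = (5/6)(1/6)(5/6)(1/6) = 0.01929; P(data | r = 2) = (4/6)(2/6)(4/6)(2/6) = 0.049383; P(data | r = 3) = (3/6)(3/6)(3/6)(3/6) = 0.0625; P(data | r = 5) = (1/6)(5/6)(1/6)(5/6) = 0.01929.
Multiplying each by its prior: 4/9 · 0.01929 = 0.0085734, 1/9 · 0.049383 = 0.005487, 1/3 · 0.0625 = 0.020833, 1/9 · 0.01929 = 0.0021433; summing to 0.037037.
The posterior is then P(r = 1 | data) = 0.23148, P(r = 2 | data) = 0.14815, P(r = 3 | data) = 0.5625, P(r = 5 | data) = 0.05787.
Averaging over the posterior, P(black next | data) = (5/6)(0.23148) + (2/3)(0.14815) + (1/2)(0.5625) + (1/6)(0.05787) = 0.58256.

0.5826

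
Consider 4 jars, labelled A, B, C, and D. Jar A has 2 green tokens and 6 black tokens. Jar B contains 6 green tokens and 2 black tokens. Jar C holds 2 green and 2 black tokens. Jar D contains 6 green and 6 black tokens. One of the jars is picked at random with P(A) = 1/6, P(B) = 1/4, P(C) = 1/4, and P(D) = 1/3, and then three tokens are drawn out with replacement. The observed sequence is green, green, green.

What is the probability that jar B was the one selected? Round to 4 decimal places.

0.5827

For each hypothesis, P(data | H) works out to: P(data | jar A) = (2/8)(2/8)(2/8) = 1/64; P(data | jar B) = (6/8)(6/8)(6/8) = 27/64; P(data | jar C) = (2/4)(2/4)(2/4) = 1/8; P(data | jar D) = (6/12)(6/12)(6/12) = 1/8.
The prior-weighted likelihoods are 1/6 · 1/64 = 1/384, 1/4 · 27/64 = 27/256, 1/4 · 1/8 = 1/32, 1/3 · 1/8 = 1/24; these sum to 139/768.
So P(jar B | data) = (27/256) / (139/768) = 81/139.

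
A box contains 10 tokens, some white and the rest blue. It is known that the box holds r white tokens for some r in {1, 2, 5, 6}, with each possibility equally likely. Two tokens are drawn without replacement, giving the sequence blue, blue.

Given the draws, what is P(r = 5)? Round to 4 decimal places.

For each hypothesis, P(data | H) works out to: P(data | r = 1) = (9/10)(8/9) = 4/5; P(data | r = 2) = (8/10)(7/9) = 28/45; P(data | r = 5) = (5/10)(4/9) = 2/9; P(data | r = 6) = (4/10)(3/9) = 2/15.
The prior-weighted likelihoods are 1/4 · 4/5 = 1/5, 1/4 · 28/45 = 7/45, 1/4 · 2/9 = 1/18, 1/4 · 2/15 = 1/30; summing to 4/9.
By Bayes' rule, P(r = 5 | data) = (1/18) / (4/9) = 1/8.

0.1250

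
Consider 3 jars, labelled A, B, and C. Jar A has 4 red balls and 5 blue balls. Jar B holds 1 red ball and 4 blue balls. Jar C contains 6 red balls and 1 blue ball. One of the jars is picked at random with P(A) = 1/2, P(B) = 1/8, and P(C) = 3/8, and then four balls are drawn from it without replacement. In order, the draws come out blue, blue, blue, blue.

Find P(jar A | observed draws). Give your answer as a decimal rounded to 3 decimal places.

0.442

Compute the likelihood of the observed sequence for each case: P(data | jar A) = (5/9)(4/8)(3/7)(2/6) = 0.039683; P(data | jar B) = (4/5)(3/4)(2/3)(1/2) = 0.2; P(data | jar C) = (1/7)(0/6) = 0.
The prior-weighted likelihoods are 1/2 · 0.039683 = 0.019841, 1/8 · 0.2 = 0.025, 3/8 · 0 = 0; summing to 0.044841.
So P(jar A | data) = (0.019841) / (0.044841) = 0.44248.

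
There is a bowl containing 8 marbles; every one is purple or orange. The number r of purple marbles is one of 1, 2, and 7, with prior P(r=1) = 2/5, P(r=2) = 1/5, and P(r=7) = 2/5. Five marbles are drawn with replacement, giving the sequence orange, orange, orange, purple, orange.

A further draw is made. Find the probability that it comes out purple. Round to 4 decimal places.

The likelihood of the observed sequence under each hypothesis: P(data | r = 1) = (7/8)(7/8)(7/8)(1/8)(7/8) = 0.073273; P(data | r = 2) = (6/8)(6/8)(6/8)(2/8)(6/8) = 0.079102; P(data | r = 7) = (1/8)(1/8)(1/8)(7/8)(1/8) = 0.00021362.
Multiplying each by its prior: 2/5 · 0.073273 = 0.029309, 1/5 · 0.079102 = 0.01582, 2/5 · 0.00021362 = 8.5449e-05; these sum to 0.045215.
Normalising, the posterior is P(r = 1 | data) = 0.64822, P(r = 2 | data) = 0.34989, P(r = 7 | data) = 0.0018898.
The predictive probability is P(purple next | data) = (1/8)(0.64822) + (1/4)(0.34989) + (7/8)(0.0018898) = 0.17015.

0.1702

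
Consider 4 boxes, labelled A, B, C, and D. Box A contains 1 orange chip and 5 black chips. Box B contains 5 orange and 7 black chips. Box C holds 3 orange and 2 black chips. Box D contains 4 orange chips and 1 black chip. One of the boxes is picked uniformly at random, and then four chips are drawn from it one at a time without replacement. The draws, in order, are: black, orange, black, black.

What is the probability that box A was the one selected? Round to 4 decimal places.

0.6535

For each hypothesis, P(data | H) works out to: P(data | box A) = (5/6)(1/5)(4/4)(3/3) = 0.16667; P(data | box B) = (7/12)(5/11)(6/10)(5/9) = 0.088384; P(data | box C) = (2/5)(3/4)(1/3)(0/2) = 0; P(data | box D) = (1/5)(4/4)(0/3) = 0.
Weighting by the prior gives 1/4 · 0.16667 = 0.041667, 1/4 · 0.088384 = 0.022096, 1/4 · 0 = 0, 1/4 · 0 = 0; summing to 0.063763.
So P(box A | data) = (0.041667) / (0.063763) = 0.65347.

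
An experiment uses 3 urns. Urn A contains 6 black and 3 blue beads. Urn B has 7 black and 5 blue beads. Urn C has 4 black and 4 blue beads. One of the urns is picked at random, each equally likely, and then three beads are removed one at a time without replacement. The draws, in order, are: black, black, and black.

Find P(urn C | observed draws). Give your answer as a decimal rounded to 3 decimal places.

0.152

The likelihood of the observed sequence under each hypothesis: P(data | urn A) = (6/9)(5/8)(4/7) = 0.2381; P(data | urn B) = (7/12)(6/11)(5/10) = 0.15909; P(data | urn C) = (4/8)(3/7)(2/6) = 0.071429.
The prior-weighted likelihoods are 1/3 · 0.2381 = 0.079365, 1/3 · 0.15909 = 0.05303, 1/3 · 0.071429 = 0.02381; these sum to 0.1562.
So P(urn C | data) = (0.02381) / (0.1562) = 0.15242.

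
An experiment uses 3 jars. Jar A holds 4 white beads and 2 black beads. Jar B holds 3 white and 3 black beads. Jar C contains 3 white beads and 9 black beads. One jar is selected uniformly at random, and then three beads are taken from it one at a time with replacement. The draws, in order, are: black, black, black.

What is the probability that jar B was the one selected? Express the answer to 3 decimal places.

0.214

For each hypothesis, P(data | H) works out to: P(data | jar A) = (2/6)(2/6)(2/6) = 0.037037; P(data | jar B) = (3/6)(3/6)(3/6) = 0.125; P(data | jar C) = (9/12)(9/12)(9/12) = 0.42188.
Multiplying each by its prior: 1/3 · 0.037037 = 0.012346, 1/3 · 0.125 = 0.041667, 1/3 · 0.42188 = 0.14062; summing to 0.19464.
Therefore the posterior P(jar B | data) = (0.041667) / (0.19464) = 0.21407.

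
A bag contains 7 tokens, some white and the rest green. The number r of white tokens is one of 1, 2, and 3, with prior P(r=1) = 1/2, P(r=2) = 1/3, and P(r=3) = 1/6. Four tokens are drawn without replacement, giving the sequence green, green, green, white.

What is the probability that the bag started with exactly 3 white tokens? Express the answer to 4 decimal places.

Under each hypothesis, the probability of the observed sequence is: P(data | r = 1) = (6/7)(5/6)(4/5)(1/4) = 1/7; P(data | r = 2) = (5/7)(4/6)(3/5)(2/4) = 1/7; P(data | r = 3) = (4/7)(3/6)(2/5)(3/4) = 3/35.
Weighting by the prior gives 1/2 · 1/7 = 1/14, 1/3 · 1/7 = 1/21, 1/6 · 3/35 = 1/70; these sum to 2/15.
So P(r = 3 | data) = (1/70) / (2/15) = 3/28.

0.1071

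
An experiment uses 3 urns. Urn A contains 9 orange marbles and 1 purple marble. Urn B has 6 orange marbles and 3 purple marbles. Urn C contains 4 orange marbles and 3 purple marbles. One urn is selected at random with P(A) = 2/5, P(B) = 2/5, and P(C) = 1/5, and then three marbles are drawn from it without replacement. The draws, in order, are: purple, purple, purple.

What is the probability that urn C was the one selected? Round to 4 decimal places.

0.5455

The likelihood of the observed sequence under each hypothesis: P(data | urn A) = (1/10)(0/9) = 0; P(data | urn B) = (3/9)(2/8)(1/7) = 0.011905; P(data | urn C) = (3/7)(2/6)(1/5) = 0.028571.
Multiplying each by its prior: 2/5 · 0 = 0, 2/5 · 0.011905 = 0.0047619, 1/5 · 0.028571 = 0.0057143; summing to 0.010476.
Therefore the posterior P(urn C | data) = (0.0057143) / (0.010476) = 0.54545.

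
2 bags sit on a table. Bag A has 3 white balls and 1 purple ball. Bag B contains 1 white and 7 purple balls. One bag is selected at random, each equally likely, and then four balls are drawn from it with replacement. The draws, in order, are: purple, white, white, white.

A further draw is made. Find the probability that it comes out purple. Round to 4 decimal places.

For each hypothesis, P(data | H) works out to: P(data | bag A) = (1/4)(3/4)(3/4)(3/4) = 0.10547; P(data | bag B) = (7/8)(1/8)(1/8)(1/8) = 0.001709.
The prior-weighted likelihoods are 1/2 · 0.10547 = 0.052734, 1/2 · 0.001709 = 0.00085449; summing to 0.053589.
The posterior is then P(bag A | data) = 0.98405, P(bag B | data) = 0.015945.
The predictive probability is P(purple next | data) = (1/4)(0.98405) + (7/8)(0.015945) = 0.25997.

0.2600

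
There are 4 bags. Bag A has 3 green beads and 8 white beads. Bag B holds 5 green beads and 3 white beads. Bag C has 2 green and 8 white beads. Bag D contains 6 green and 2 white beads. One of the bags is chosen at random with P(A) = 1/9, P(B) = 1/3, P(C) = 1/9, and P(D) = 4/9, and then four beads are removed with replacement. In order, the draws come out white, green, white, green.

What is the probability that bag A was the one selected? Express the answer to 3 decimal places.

Under each hypothesis, the probability of the observed sequence is: P(data | bag A) = (8/11)(3/11)(8/11)(3/11) = 0.039342; P(data | bag B) = (3/8)(5/8)(3/8)(5/8) = 0.054932; P(data | bag C) = (8/10)(2/10)(8/10)(2/10) = 0.0256; P(data | bag D) = (2/8)(6/8)(2/8)(6/8) = 0.035156.
Multiplying each by its prior: 1/9 · 0.039342 = 0.0043713, 1/3 · 0.054932 = 0.018311, 1/9 · 0.0256 = 0.0028444, 4/9 · 0.035156 = 0.015625; with total 0.041151.
By Bayes' rule, P(bag A | data) = (0.0043713) / (0.041151) = 0.10622.

0.106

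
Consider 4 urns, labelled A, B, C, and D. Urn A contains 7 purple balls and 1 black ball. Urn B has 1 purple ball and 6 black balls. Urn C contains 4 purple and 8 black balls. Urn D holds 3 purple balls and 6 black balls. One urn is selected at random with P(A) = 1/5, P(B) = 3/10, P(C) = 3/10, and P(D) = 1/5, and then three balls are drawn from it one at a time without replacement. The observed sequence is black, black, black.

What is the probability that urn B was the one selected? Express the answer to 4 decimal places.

Under each hypothesis, the probability of the observed sequence is: P(data | urn A) = (1/8)(0/7) = 0; P(data | urn B) = (6/7)(5/6)(4/5) = 0.57143; P(data | urn C) = (8/12)(7/11)(6/10) = 0.25455; P(data | urn D) = (6/9)(5/8)(4/7) = 0.2381.
Weighting by the prior gives 1/5 · 0 = 0, 3/10 · 0.57143 = 0.17143, 3/10 · 0.25455 = 0.076364, 1/5 · 0.2381 = 0.047619; these sum to 0.29541.
Hence P(urn B | data) = (0.17143) / (0.29541) = 0.5803.

0.5803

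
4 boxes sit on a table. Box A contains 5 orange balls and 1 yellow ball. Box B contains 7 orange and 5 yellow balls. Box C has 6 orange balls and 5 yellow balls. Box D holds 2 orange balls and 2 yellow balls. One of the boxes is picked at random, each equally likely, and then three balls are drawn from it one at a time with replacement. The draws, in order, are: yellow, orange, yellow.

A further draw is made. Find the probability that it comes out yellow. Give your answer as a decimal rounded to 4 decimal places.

0.4412

For each hypothesis, P(data | H) works out to: P(data | box A) = (1/6)(5/6)(1/6) = 0.023148; P(data | box B) = (5/12)(7/12)(5/12) = 0.10127; P(data | box C) = (5/11)(6/11)(5/11) = 0.1127; P(data | box D) = (2/4)(2/4)(2/4) = 0.125.
Multiplying each by its prior: 1/4 · 0.023148 = 0.005787, 1/4 · 0.10127 = 0.025318, 1/4 · 0.1127 = 0.028174, 1/4 · 0.125 = 0.03125; these sum to 0.09053.
Normalising, the posterior is P(box A | data) = 0.063924, P(box B | data) = 0.27967, P(box C | data) = 0.31122, P(box D | data) = 0.34519.
Averaging over the posterior, P(yellow next | data) = (1/6)(0.063924) + (5/12)(0.27967) + (5/11)(0.31122) + (1/2)(0.34519) = 0.44124.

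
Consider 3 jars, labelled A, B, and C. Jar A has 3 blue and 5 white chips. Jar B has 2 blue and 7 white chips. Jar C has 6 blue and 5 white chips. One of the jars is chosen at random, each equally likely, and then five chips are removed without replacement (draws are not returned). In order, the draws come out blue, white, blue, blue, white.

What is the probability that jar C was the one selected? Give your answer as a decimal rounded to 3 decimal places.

0.708

Compute the likelihood of the observed sequence for each case: P(data | jar A) = (3/8)(5/7)(2/6)(1/5)(4/4) = 0.017857; P(data | jar B) = (2/9)(7/8)(1/7)(0/6) = 0; P(data | jar C) = (6/11)(5/10)(5/9)(4/8)(4/7) = 0.04329.
The prior-weighted likelihoods are 1/3 · 0.017857 = 0.0059524, 1/3 · 0 = 0, 1/3 · 0.04329 = 0.01443; with total 0.020382.
Hence P(jar C | data) = (0.01443) / (0.020382) = 0.70796.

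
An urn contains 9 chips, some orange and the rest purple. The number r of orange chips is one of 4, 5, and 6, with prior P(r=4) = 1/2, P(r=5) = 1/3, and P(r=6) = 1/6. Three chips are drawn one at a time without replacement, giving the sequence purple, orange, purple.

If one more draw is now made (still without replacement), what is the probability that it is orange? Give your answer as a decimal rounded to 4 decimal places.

0.5808

The likelihood of the observed sequence under each hypothesis: P(data | r = 4) = (5/9)(4/8)(4/7) = 10/63; P(data | r = 5) = (4/9)(5/8)(3/7) = 5/42; P(data | r = 6) = (3/9)(6/8)(2/7) = 1/14.
Multiplying each by its prior: 1/2 · 10/63 = 5/63, 1/3 · 5/42 = 5/126, 1/6 · 1/14 = 1/84; with total 11/84.
Normalising, the posterior is P(r = 4 | data) = 20/33, P(r = 5 | data) = 10/33, P(r = 6 | data) = 1/11.
Averaging over the posterior, P(orange next | data) = (1/2)(20/33) + (2/3)(10/33) + (5/6)(1/11) = 115/198.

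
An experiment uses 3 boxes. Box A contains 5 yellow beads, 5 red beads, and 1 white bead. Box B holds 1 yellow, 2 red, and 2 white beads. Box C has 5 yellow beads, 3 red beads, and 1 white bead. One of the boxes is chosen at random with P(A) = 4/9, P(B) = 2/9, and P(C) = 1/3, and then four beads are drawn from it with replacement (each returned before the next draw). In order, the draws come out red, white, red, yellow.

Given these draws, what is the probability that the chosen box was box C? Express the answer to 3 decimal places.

0.256

For each hypothesis, P(data | H) works out to: P(data | box A) = (5/11)(1/11)(5/11)(5/11) = 0.0085377; P(data | box B) = (2/5)(2/5)(2/5)(1/5) = 0.0128; P(data | box C) = (3/9)(1/9)(3/9)(5/9) = 0.0068587.
Multiplying each by its prior: 4/9 · 0.0085377 = 0.0037945, 2/9 · 0.0128 = 0.0028444, 1/3 · 0.0068587 = 0.0022862; these sum to 0.0089252.
Therefore the posterior P(box C | data) = (0.0022862) / (0.0089252) = 0.25616.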